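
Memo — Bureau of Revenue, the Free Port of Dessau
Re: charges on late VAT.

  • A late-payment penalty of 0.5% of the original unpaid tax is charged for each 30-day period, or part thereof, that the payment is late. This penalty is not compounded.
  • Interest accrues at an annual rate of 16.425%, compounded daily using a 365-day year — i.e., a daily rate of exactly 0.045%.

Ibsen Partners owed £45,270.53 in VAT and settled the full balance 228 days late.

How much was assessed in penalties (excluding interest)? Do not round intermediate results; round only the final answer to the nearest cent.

£1,810.82

Penalty periods: ⌈228/30⌉ = 8; penalty = 8 × 0.5% × £45,270.53 = £1,810.82…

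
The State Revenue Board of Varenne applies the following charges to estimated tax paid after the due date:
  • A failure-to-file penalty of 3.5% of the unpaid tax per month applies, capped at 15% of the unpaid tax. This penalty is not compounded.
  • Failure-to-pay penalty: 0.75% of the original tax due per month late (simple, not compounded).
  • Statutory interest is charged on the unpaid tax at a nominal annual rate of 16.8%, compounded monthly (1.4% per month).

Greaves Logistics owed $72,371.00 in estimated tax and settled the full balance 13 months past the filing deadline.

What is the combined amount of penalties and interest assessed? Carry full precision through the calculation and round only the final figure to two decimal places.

$32,248.59

Failure-to-file: 13 × 3.5% × $72,371.00 = $32,928.81…, capped at 15% × $72,371.00 = $10,855.65
Failure-to-pay penalty: 13 × 0.75% × $72,371.00 = $7,056.17…
Interest: $72,371.00 × ((1 + 0.014)^13 − 1) = $72,371.00 × 0.1981010… = $14,336.7643…
Penalties + interest = $17,911.8225 + $14,336.7643… = $32,248.59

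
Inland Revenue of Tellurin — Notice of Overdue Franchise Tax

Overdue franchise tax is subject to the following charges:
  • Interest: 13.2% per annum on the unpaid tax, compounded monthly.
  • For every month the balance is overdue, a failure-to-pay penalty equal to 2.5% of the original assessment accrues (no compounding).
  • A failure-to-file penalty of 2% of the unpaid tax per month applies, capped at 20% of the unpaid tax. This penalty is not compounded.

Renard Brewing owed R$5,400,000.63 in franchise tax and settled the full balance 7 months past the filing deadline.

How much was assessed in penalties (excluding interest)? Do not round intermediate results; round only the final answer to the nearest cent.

Failure-to-file: 7 × 2% × R$5,400,000.63 = R$756,000.09… (under the 20% cap)
Failure-to-pay penalty: 7 × 2.5% × R$5,400,000.63 = R$945,000.11…
Total penalty = R$756,000.09… + R$945,000.11… = R$1,701,000.20

R$1,701,000.20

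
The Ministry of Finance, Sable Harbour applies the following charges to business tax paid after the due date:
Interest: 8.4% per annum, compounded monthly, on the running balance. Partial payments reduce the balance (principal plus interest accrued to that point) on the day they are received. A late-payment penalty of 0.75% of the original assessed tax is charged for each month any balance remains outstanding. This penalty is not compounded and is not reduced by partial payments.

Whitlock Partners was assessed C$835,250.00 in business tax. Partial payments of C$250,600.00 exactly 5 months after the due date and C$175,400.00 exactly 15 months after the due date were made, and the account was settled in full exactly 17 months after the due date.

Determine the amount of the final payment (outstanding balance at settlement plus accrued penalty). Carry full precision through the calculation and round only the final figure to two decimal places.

C$596,560.66

Monthly rate = 8.4% ÷ 12 = 0.7%
Balance at month 5: C$835,250.0000 × (1 + 0.007)^5 = C$864,895.8974…
After C$250,600.00 payment: C$864,895.8974… − C$250,600.00 = C$614,295.8974…
Balance at month 15: C$614,295.8974… × (1 + 0.007)^10 = C$658,676.7295…
After C$175,400.00 payment: C$658,676.7295… − C$175,400.00 = C$483,276.7295…
Balance at month 17: C$483,276.7295… × (1 + 0.007)^2 = C$490,066.2843…
Penalty: 17 × 0.75% × C$835,250.00 = C$106,494.38…
Final settlement = outstanding balance + penalty = C$490,066.2843… + C$106,494.38… = C$596,560.66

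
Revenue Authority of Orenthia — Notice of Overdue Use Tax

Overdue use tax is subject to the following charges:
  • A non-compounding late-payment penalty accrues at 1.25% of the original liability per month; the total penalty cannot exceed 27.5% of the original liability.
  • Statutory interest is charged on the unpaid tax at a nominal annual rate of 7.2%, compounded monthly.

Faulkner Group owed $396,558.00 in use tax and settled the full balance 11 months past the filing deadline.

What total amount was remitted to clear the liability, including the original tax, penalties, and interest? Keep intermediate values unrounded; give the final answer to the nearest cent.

$478,057.04

Penalty: 11 × 1.25% × $396,558.00 = $54,526.73… (below the 27.5% cap of $109,053.45)
Interest (7.2%/yr ÷ 12 = 0.6%/month): $396,558.00 × ((1 + 0.006)^11 − 1) = $26,972.3172…
Total = $396,558.00 + $54,526.7250 + $26,972.3172… = $478,057.04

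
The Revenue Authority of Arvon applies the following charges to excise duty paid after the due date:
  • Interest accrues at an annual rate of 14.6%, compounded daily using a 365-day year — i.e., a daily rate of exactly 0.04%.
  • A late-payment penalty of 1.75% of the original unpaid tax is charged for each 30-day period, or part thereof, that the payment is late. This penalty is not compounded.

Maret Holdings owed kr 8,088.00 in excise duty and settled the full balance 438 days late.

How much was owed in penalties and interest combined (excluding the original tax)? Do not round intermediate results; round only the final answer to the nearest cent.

Penalty periods: ⌈438/30⌉ = 15; penalty = 15 × 1.75% × kr 8,088.00 = kr 2,123.10
Interest: kr 8,088.00 × ((1 + 0.0004)^438 − 1) = kr 8,088.00 × 0.19144275… = kr 1,548.3890…
Penalties + interest = kr 2,123.1000 + kr 1,548.3890… = kr 3,671.49

kr 3,671.49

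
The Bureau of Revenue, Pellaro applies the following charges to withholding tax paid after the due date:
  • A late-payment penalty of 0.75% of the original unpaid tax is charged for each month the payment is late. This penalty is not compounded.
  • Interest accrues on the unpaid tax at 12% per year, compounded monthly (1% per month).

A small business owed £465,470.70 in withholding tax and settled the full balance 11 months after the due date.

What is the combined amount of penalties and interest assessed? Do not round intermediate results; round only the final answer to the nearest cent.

£92,241.56

Late-payment penalty: 11 × 0.75% × £465,470.70 = £38,401.33…
Interest: £465,470.70 × ((1 + 0.01)^11 − 1) = £465,470.70 × 0.1156683… = £53,840.2263…
Penalties + interest = £38,401.3328… + £53,840.2263… = £92,241.56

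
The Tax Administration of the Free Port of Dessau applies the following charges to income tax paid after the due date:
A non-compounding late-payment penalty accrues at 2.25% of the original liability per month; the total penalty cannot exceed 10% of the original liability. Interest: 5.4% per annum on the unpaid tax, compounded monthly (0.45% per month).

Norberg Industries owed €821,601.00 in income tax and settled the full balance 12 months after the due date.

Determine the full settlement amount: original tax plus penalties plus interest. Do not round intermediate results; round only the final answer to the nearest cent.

Penalty (uncapped): 12 × 2.25% × €821,601.00 = €221,832.27; cap = 10% × €821,601.00 = €82,160.10 → penalty = €82,160.10
Interest: €821,601.00 × ((1 + 0.0045)^12 − 1) = €821,601.00 × 0.0553568… = €45,481.1628…
Total = €821,601.00 + €82,160.1000 + €45,481.1628… = €949,242.26

€949,242.26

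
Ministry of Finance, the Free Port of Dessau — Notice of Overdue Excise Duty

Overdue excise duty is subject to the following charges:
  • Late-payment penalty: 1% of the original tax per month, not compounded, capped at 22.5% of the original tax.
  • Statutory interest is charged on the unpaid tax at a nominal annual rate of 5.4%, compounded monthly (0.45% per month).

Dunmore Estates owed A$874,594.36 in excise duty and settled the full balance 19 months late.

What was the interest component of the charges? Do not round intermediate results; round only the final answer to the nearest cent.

Interest: A$874,594.36 × ((1 + 0.0045)^19 − 1) = A$874,594.36 × 0.0890527… = A$77,884.9552…

A$77,884.96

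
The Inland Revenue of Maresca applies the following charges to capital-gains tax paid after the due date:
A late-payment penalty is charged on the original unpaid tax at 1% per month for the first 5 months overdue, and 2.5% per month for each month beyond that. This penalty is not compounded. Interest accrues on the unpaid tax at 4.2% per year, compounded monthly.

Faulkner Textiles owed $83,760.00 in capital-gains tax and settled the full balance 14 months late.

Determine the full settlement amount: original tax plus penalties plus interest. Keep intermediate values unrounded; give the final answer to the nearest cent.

$110,992.93

Penalty, months 1–5: 5 × 1% × $83,760.00 = $4,188.00
Penalty, months 6–14: 9 × 2.5% × $83,760.00 = $18,846.00
Interest (4.2%/yr ÷ 12 = 0.35%/month): $83,760.00 × ((1 + 0.0035)^14 − 1) = $4,198.9313…
Total = $83,760.00 + $23,034.0000 + $4,198.9313… = $110,992.93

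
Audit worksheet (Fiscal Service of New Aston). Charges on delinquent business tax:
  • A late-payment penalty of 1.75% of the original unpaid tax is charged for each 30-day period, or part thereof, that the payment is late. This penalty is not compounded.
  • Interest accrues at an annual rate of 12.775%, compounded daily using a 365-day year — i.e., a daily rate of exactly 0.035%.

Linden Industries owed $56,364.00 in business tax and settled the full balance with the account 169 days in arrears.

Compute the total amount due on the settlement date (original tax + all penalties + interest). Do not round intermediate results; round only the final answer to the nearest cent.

$65,716.11

Penalty periods: ⌈169/30⌉ = 6; penalty = 6 × 1.75% × $56,364.00 = $5,918.22
Interest: $56,364.00 × ((1 + 0.00035)^169 − 1) = $56,364.00 × 0.06092339… = $3,433.8859…
Total = $56,364.00 + $5,918.2200 + $3,433.8859… = $65,716.11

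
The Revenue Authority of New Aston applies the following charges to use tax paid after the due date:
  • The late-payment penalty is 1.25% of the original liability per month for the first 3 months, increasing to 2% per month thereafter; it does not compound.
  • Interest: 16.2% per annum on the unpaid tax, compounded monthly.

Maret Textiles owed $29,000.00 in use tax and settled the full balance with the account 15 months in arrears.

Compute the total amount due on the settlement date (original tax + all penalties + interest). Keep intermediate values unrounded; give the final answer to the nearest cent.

Penalty, months 1–3: 3 × 1.25% × $29,000.00 = $1,087.50
Penalty, months 4–15: 12 × 2% × $29,000.00 = $6,960.00
Interest (16.2%/yr ÷ 12 = 1.35%/month): $29,000.00 × ((1 + 0.0135)^15 − 1) = $6,461.2707…
Total = $29,000.00 + $8,047.5000 + $6,461.2707… = $43,508.77

$43,508.77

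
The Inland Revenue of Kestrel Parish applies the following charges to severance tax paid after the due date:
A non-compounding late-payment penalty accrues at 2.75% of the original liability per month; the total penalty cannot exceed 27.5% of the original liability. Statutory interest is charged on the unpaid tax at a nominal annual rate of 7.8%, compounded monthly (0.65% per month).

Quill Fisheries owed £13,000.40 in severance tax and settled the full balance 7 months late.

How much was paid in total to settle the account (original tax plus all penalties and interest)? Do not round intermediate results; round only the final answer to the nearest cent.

£16,106.16

Penalty: 7 × 2.75% × £13,000.40 = £2,502.58… (below the 27.5% cap of £3,575.11)
Interest: £13,000.40 × ((1 + 0.0065)^7 − 1) = £13,000.40 × 0.0463969… = £603.1786…
Total = £13,000.40 + £2,502.5770 + £603.1786… = £16,106.16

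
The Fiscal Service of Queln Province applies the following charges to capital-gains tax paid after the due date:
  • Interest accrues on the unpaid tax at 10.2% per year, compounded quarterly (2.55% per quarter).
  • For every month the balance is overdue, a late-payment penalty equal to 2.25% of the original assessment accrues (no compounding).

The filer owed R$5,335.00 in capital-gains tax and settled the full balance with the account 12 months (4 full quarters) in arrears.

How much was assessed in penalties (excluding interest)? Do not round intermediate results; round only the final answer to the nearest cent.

Late-payment penalty: 12 × 2.25% × R$5,335.00 = R$1,440.45

R$1,440.45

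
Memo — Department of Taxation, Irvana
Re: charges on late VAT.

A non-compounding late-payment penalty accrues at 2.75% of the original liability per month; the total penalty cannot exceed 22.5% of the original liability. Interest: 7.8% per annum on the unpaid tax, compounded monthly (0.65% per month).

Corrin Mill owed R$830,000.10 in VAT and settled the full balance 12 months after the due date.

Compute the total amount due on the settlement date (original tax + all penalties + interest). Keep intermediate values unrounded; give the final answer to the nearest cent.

Penalty (uncapped): 12 × 2.75% × R$830,000.10 = R$273,900.03…; cap = 22.5% × R$830,000.10 = R$186,750.02… → penalty = R$186,750.02…
Interest: R$830,000.10 × ((1 + 0.0065)^12 − 1) = R$830,000.10 × 0.0808498… = R$67,105.3507…
Total = R$830,000.10 + R$186,750.0225 + R$67,105.3507… = R$1,083,855.47

R$1,083,855.47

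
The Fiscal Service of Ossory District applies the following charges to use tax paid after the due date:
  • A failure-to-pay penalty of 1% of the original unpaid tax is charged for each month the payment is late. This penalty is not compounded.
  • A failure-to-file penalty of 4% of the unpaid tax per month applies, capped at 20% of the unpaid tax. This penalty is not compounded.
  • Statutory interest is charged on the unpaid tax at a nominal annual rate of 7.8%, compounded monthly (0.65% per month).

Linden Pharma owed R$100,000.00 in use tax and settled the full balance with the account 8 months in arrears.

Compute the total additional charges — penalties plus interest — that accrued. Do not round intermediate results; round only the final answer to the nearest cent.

Failure-to-file: 8 × 4% × R$100,000.00 = R$32,000.00, capped at 20% × R$100,000.00 = R$20,000.00
Failure-to-pay penalty = 1% × R$100,000.00 × 8 mo = R$8,000.00
Interest: R$100,000.00 × ((1 + 0.0065)^8 − 1) = R$100,000.00 × 0.0531985… = R$5,319.8505…
Penalties + interest = R$28,000.0000 + R$5,319.8505… = R$33,319.85

R$33,319.85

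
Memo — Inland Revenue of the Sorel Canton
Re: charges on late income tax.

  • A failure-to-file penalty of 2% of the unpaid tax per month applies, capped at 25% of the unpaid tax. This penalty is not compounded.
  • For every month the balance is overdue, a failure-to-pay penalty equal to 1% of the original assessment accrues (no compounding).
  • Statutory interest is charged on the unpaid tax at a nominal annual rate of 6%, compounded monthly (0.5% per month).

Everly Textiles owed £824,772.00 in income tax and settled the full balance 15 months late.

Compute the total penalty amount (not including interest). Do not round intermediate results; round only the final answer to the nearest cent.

Failure-to-file: 15 × 2% × £824,772.00 = £247,431.60, capped at 25% × £824,772.00 = £206,193.00
Failure-to-pay penalty = 1% × £824,772.00 × 15 mo = £123,715.80
Total penalty = £206,193.00 + £123,715.80 = £329,908.80

£329,908.80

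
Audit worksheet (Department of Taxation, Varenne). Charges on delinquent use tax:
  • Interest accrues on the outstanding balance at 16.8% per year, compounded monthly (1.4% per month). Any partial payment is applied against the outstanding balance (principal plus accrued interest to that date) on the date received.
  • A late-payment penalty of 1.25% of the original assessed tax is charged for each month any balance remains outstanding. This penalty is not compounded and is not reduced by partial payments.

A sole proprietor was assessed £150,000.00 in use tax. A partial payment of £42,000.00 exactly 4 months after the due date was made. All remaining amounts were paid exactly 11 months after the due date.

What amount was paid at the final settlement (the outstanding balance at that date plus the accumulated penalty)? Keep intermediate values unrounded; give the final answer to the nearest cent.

Balance at month 4: £150,000.0000 × (1 + 0.014)^4 = £158,578.0522…
After £42,000.00 payment: £158,578.0522… − £42,000.00 = £116,578.0522…
Balance at month 11: £116,578.0522… × (1 + 0.014)^7 = £128,493.8908…
Penalty: 11 × 1.25% × £150,000.00 = £20,625.00
Final settlement = outstanding balance + penalty = £128,493.8908… + £20,625.00 = £149,118.89

£149,118.89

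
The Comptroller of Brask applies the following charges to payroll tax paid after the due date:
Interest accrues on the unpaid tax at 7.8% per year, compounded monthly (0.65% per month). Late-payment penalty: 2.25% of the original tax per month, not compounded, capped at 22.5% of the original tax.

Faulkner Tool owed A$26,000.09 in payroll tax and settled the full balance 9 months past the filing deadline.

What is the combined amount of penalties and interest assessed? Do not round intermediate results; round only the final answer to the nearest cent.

Penalty: 9 × 2.25% × A$26,000.09 = A$5,265.02… (below the 22.5% cap of A$5,850.02…)
Interest: A$26,000.09 × ((1 + 0.0065)^9 − 1) = A$26,000.09 × 0.0600443… = A$1,561.1571…
Penalties + interest = A$5,265.0182… + A$1,561.1571… = A$6,826.18

A$6,826.18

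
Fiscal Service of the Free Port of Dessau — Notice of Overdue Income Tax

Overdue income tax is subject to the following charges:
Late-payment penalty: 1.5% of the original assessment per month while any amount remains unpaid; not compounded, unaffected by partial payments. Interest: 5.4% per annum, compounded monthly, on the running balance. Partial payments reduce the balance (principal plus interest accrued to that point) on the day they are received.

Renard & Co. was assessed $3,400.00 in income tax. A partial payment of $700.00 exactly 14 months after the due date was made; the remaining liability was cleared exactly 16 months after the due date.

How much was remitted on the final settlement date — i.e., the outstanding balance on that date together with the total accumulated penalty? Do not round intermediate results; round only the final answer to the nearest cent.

Monthly rate = 5.4% ÷ 12 = 0.45%
Balance at month 14: $3,400.0000 × (1 + 0.0045)^14 = $3,620.5795…
After $700.00 payment: $3,620.5795… − $700.00 = $2,920.5795…
Balance at month 16: $2,920.5795… × (1 + 0.0045)^2 = $2,946.9239…
Penalty: 16 × 1.5% × $3,400.00 = $816.00
Final settlement = outstanding balance + penalty = $2,946.9239… + $816.00 = $3,762.92

$3,762.92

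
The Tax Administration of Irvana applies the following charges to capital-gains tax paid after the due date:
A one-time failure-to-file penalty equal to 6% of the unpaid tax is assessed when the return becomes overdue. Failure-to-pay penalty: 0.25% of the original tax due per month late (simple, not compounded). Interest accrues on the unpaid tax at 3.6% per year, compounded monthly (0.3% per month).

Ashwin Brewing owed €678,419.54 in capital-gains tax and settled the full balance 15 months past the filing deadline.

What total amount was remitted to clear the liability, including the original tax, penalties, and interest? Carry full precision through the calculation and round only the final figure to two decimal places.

€775,743.84

Failure-to-file penalty: 6% × €678,419.54 = €40,705.17…
Failure-to-pay penalty = 0.25% × €678,419.54 × 15 mo = €25,440.73…
Interest: €678,419.54 × ((1 + 0.003)^15 − 1) = €678,419.54 × 0.0459574… = €31,178.3957…
Total = €678,419.54 + €66,145.9052… + €31,178.3957… = €775,743.84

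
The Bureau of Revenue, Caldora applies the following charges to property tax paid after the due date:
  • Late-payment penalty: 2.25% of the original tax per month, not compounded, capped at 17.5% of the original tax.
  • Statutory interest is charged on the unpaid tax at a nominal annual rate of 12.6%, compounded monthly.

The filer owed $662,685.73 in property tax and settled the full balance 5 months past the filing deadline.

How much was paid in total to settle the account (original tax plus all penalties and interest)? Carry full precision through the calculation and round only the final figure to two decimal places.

Penalty: 5 × 2.25% × $662,685.73 = $74,552.14… (below the 17.5% cap of $115,970.00…)
Interest (12.6%/yr ÷ 12 = 1.05%/month): $662,685.73 × ((1 + 0.0105)^5 − 1) = $35,529.3236…
Total = $662,685.73 + $74,552.1446… + $35,529.3236… = $772,767.20

$772,767.20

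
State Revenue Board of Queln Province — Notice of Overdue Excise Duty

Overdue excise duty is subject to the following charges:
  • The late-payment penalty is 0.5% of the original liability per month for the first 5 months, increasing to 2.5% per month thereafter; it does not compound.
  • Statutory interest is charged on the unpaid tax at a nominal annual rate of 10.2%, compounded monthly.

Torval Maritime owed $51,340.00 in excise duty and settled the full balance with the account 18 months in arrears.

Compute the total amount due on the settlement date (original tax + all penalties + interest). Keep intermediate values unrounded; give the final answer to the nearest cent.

$77,758.11

Penalty, months 1–5: 5 × 0.5% × $51,340.00 = $1,283.50
Penalty, months 6–18: 13 × 2.5% × $51,340.00 = $16,685.50
Interest (10.2%/yr ÷ 12 = 0.85%/month): $51,340.00 × ((1 + 0.0085)^18 − 1) = $8,449.1130…
Total = $51,340.00 + $17,969.0000 + $8,449.1130… = $77,758.11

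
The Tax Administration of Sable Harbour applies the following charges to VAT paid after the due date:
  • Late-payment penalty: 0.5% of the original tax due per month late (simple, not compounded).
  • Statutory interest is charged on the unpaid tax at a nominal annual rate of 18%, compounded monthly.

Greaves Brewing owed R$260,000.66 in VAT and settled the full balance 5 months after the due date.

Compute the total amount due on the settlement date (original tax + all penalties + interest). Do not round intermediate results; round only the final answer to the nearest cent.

Late-payment penalty: 5 × 0.5% × R$260,000.66 = R$6,500.02…
Interest (18%/yr ÷ 12 = 1.5%/month): R$260,000.66 × ((1 + 0.015)^5 − 1) = R$20,093.8920…
Total = R$260,000.66 + R$6,500.0165 + R$20,093.8920… = R$286,594.57

R$286,594.57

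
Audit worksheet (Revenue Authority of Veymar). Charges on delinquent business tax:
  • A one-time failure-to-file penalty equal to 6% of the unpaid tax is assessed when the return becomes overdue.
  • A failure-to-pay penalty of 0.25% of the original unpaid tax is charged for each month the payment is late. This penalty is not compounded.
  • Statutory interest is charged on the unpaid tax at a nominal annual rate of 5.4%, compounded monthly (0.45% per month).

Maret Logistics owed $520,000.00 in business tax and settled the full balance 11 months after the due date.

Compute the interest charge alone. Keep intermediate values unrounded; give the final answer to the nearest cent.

Interest: $520,000.00 × ((1 + 0.0045)^11 − 1) = $520,000.00 × 0.0506289… = $26,327.0393…

$26,327.04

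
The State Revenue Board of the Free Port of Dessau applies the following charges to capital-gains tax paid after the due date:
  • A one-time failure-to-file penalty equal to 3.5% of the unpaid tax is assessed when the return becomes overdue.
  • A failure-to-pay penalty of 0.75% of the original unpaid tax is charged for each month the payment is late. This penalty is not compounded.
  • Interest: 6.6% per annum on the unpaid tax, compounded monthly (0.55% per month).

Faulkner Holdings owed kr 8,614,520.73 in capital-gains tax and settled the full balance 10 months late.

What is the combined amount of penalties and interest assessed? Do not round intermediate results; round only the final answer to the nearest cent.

Failure-to-file penalty: 3.5% × kr 8,614,520.73 = kr 301,508.23…
Failure-to-pay penalty: 10 × 0.75% × kr 8,614,520.73 = kr 646,089.05…
Interest: kr 8,614,520.73 × ((1 + 0.0055)^10 − 1) = kr 8,614,520.73 × 0.0563814… = kr 485,698.8118…
Penalties + interest = kr 947,597.2803 + kr 485,698.8118… = kr 1,433,296.09

kr 1,433,296.09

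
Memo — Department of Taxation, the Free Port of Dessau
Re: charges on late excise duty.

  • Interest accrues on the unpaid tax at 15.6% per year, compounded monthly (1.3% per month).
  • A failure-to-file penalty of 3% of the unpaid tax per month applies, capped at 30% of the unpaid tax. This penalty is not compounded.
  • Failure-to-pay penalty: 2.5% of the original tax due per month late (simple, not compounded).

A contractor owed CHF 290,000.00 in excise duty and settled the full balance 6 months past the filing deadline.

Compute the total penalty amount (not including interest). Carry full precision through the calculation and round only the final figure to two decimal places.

CHF 95,700.00

Failure-to-file: 6 × 3% × CHF 290,000.00 = CHF 52,200.00 (under the 30% cap)
Failure-to-pay penalty: 6 × 2.5% × CHF 290,000.00 = CHF 43,500.00
Total penalty = CHF 52,200.00 + CHF 43,500.00 = CHF 95,700.00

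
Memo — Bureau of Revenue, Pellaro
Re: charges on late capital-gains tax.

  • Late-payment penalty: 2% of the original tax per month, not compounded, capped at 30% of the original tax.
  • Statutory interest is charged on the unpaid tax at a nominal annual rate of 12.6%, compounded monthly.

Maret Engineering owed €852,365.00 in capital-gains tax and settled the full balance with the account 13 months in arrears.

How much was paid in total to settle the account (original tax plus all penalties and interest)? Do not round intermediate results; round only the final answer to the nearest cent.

Penalty: 13 × 2% × €852,365.00 = €221,614.90 (below the 30% cap of €255,709.50)
Interest (12.6%/yr ÷ 12 = 1.05%/month): €852,365.00 × ((1 + 0.0105)^13 − 1) = €123,967.4867…
Total = €852,365.00 + €221,614.9000 + €123,967.4867… = €1,197,947.39

€1,197,947.39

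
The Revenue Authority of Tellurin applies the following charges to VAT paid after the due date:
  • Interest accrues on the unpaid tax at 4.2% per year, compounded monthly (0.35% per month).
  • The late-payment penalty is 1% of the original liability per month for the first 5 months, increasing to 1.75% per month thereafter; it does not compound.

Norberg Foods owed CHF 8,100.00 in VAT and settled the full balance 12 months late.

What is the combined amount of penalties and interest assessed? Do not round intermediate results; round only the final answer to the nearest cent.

CHF 1,744.08

Penalty, months 1–5: 5 × 1% × CHF 8,100.00 = CHF 405.00
Penalty, months 6–12: 7 × 1.75% × CHF 8,100.00 = CHF 992.25
Interest: CHF 8,100.00 × ((1 + 0.0035)^12 − 1) = CHF 8,100.00 × 0.0428180… = CHF 346.8259…
Penalties + interest = CHF 1,397.2500 + CHF 346.8259… = CHF 1,744.08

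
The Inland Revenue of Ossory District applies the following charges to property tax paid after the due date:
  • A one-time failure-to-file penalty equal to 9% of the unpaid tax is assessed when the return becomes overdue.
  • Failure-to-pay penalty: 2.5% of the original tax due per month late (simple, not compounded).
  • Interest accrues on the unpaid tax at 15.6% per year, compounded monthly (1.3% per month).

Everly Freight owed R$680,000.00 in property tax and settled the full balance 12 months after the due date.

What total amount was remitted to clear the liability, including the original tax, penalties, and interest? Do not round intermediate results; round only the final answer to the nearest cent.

R$1,059,203.21

Failure-to-file penalty: 9% × R$680,000.00 = R$61,200.00
Failure-to-pay penalty: 12 × 2.5% × R$680,000.00 = R$204,000.00
Interest: R$680,000.00 × ((1 + 0.013)^12 − 1) = R$680,000.00 × 0.1676518… = R$114,003.2079…
Total = R$680,000.00 + R$265,200.0000 + R$114,003.2079… = R$1,059,203.21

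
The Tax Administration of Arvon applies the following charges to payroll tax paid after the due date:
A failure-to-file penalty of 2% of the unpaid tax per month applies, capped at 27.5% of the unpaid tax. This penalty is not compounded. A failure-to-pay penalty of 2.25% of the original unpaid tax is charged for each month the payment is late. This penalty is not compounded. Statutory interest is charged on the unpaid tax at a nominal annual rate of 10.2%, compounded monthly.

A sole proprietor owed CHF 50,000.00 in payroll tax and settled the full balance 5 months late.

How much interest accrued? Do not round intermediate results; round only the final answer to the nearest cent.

Interest (10.2%/yr ÷ 12 = 0.85%/month): CHF 50,000.00 × ((1 + 0.0085)^5 − 1) = CHF 2,161.4334…

CHF 2,161.43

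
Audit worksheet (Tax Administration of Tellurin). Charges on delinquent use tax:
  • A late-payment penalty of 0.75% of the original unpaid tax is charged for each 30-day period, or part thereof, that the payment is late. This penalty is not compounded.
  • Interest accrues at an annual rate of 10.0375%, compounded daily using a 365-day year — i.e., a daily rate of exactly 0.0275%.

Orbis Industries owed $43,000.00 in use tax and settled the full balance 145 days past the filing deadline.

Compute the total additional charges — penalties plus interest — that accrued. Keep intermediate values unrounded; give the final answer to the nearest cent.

Penalty periods: ⌈145/30⌉ = 5; penalty = 5 × 0.75% × $43,000.00 = $1,612.50
Interest: $43,000.00 × ((1 + 0.000275)^145 − 1) = $43,000.00 × 0.04067498… = $1,749.0240…
Penalties + interest = $1,612.5000 + $1,749.0240… = $3,361.52

$3,361.52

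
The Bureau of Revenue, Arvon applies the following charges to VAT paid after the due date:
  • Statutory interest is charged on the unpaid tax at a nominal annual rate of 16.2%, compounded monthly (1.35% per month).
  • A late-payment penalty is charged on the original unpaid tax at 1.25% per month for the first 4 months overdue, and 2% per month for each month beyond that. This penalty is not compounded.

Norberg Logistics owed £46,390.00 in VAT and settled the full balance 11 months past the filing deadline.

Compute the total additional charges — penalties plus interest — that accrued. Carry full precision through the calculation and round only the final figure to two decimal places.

Penalty, months 1–4: 4 × 1.25% × £46,390.00 = £2,319.50
Penalty, months 5–11: 7 × 2% × £46,390.00 = £6,494.60
Interest: £46,390.00 × ((1 + 0.0135)^11 − 1) = £46,390.00 × 0.1589409… = £7,373.2676…
Penalties + interest = £8,814.1000 + £7,373.2676… = £16,187.37

£16,187.37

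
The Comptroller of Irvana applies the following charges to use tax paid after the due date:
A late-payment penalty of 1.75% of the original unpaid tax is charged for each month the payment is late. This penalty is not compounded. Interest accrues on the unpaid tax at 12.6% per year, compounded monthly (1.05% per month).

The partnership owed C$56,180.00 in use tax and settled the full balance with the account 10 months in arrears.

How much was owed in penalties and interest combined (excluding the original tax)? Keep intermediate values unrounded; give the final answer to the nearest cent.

C$16,017.07

Late-payment penalty = 1.75% × C$56,180.00 × 10 mo = C$9,831.50
Interest: C$56,180.00 × ((1 + 0.0105)^10 − 1) = C$56,180.00 × 0.1101028… = C$6,185.5725…
Penalties + interest = C$9,831.5000 + C$6,185.5725… = C$16,017.07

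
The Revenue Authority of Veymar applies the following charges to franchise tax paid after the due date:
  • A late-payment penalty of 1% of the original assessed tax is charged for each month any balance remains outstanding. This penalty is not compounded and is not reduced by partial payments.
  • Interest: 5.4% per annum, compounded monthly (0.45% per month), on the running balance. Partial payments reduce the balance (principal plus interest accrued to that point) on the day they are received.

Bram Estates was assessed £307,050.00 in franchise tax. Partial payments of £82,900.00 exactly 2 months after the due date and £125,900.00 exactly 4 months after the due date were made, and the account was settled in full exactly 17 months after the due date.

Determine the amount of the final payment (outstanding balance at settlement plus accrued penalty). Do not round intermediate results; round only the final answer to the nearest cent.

Balance at month 2: £307,050.0000 × (1 + 0.0045)^2 = £309,819.6678…
After £82,900.00 payment: £309,819.6678… − £82,900.00 = £226,919.6678…
Balance at month 4: £226,919.6678… × (1 + 0.0045)^2 = £228,966.5399…
After £125,900.00 payment: £228,966.5399… − £125,900.00 = £103,066.5399…
Balance at month 17: £103,066.5399… × (1 + 0.0045)^13 = £109,261.4426…
Penalty: 17 × 1% × £307,050.00 = £52,198.50
Final settlement = outstanding balance + penalty = £109,261.4426… + £52,198.50 = £161,459.94

£161,459.94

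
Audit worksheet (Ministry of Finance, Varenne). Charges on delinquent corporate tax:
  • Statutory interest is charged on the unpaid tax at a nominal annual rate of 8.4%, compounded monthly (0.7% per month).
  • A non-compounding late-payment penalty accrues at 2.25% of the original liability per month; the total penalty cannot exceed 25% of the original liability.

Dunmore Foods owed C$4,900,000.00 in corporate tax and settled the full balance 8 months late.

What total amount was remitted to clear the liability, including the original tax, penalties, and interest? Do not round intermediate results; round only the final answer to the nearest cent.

C$6,063,217.75

Penalty: 8 × 2.25% × C$4,900,000.00 = C$882,000.00 (below the 25% cap of C$1,225,000.00)
Interest: C$4,900,000.00 × ((1 + 0.007)^8 − 1) = C$4,900,000.00 × 0.0573914… = C$281,217.7474…
Total = C$4,900,000.00 + C$882,000.0000 + C$281,217.7474… = C$6,063,217.75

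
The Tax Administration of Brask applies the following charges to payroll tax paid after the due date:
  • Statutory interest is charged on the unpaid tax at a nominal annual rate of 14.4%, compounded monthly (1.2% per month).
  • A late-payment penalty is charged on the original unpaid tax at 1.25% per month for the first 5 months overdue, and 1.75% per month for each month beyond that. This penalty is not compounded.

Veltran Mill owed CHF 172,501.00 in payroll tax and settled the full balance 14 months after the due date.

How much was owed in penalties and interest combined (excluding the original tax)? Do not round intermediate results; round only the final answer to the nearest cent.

CHF 69,303.01

Penalty, months 1–5: 5 × 1.25% × CHF 172,501.00 = CHF 10,781.31…
Penalty, months 6–14: 9 × 1.75% × CHF 172,501.00 = CHF 27,168.91…
Interest: CHF 172,501.00 × ((1 + 0.012)^14 − 1) = CHF 172,501.00 × 0.1817543… = CHF 31,352.7909…
Penalties + interest = CHF 37,950.2200 + CHF 31,352.7909… = CHF 69,303.01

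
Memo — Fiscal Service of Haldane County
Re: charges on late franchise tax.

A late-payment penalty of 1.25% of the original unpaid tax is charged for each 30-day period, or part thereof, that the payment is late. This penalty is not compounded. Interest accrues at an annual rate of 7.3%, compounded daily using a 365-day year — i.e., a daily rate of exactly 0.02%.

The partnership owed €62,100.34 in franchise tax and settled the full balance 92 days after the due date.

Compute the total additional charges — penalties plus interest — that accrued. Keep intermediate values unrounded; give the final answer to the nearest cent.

€4,258.12

Penalty periods: ⌈92/30⌉ = 4; penalty = 4 × 1.25% × €62,100.34 = €3,105.02…
Interest: €62,100.34 × ((1 + 0.0002)^92 − 1) = €62,100.34 × 0.01856845… = €1,153.1070…
Penalties + interest = €3,105.0170 + €1,153.1070… = €4,258.12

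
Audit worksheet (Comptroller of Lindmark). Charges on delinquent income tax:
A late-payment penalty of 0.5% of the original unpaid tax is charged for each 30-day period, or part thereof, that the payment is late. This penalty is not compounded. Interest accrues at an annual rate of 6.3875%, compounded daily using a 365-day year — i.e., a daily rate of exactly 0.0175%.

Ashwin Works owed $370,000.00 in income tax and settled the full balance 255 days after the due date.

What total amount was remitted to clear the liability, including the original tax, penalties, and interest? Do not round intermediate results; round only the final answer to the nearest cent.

Penalty periods: ⌈255/30⌉ = 9; penalty = 9 × 0.5% × $370,000.00 = $16,650.00
Interest: $370,000.00 × ((1 + 0.000175)^255 − 1) = $370,000.00 × 0.04563159… = $16,883.6885…
Total = $370,000.00 + $16,650.0000 + $16,883.6885… = $403,533.69

$403,533.69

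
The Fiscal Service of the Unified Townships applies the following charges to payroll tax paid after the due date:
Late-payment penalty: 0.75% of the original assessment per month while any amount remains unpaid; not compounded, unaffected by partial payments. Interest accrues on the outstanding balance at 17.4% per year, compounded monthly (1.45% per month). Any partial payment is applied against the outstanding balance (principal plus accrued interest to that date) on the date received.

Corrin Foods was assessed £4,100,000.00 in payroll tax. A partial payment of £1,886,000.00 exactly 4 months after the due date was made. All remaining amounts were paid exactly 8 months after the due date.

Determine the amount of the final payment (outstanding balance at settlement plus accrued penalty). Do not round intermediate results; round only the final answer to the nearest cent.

£2,848,659.23

Balance at month 4: £4,100,000.0000 × (1 + 0.0145)^4 = £4,343,022.3287…
After £1,886,000.00 payment: £4,343,022.3287… − £1,886,000.00 = £2,457,022.3287…
Balance at month 8: £2,457,022.3287… × (1 + 0.0145)^4 = £2,602,659.2282…
Penalty: 8 × 0.75% × £4,100,000.00 = £246,000.00
Final settlement = outstanding balance + penalty = £2,602,659.2282… + £246,000.00 = £2,848,659.23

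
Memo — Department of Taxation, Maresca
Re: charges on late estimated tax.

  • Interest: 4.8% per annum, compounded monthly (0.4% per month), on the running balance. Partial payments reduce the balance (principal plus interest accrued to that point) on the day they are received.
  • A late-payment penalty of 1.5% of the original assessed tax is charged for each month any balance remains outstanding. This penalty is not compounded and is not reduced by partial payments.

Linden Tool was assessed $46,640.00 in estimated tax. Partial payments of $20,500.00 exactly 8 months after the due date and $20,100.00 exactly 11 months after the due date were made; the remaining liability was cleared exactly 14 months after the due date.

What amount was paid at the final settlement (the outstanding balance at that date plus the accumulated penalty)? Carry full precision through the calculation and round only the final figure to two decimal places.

Balance at month 8: $46,640.0000 × (1 + 0.004)^8 = $48,153.5427…
After $20,500.00 payment: $48,153.5427… − $20,500.00 = $27,653.5427…
Balance at month 11: $27,653.5427… × (1 + 0.004)^3 = $27,986.7144…
After $20,100.00 payment: $27,986.7144… − $20,100.00 = $7,886.7144…
Balance at month 14: $7,886.7144… × (1 + 0.004)^3 = $7,981.7340…
Penalty: 14 × 1.5% × $46,640.00 = $9,794.40
Final settlement = outstanding balance + penalty = $7,981.7340… + $9,794.40 = $17,776.13

$17,776.13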